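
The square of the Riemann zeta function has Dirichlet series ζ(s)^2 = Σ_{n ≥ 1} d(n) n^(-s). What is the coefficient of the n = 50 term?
d(50) = 6

ζ(s)^2 = (Σ 1/m^s)(Σ 1/k^s). The coefficient of 1/n^s in the product is the number of ordered pairs (m, k) with mk = n, which equals d(n). For n = 50, divisors are [1, 2, 5, 10, 25, 50], so d(50) = 6.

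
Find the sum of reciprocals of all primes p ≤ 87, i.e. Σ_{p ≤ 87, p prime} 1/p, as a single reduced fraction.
Σ 1/p = 475714535349241099037539188841003/267064515689275851355624017992790

π(87) = 23, so the primes ≤ 87 are [2, 3, 5, 7, 11, 13, 17, 19, 23, 29, 31, 37, 41, 43, 47, 53, 59, 61, 67, 71, 73, 79, 83]. Summing 1/p over these primes: 475714535349241099037539188841003/267064515689275851355624017992790 ≈ 1.7813. Mertens estimate ln ln(87) + 0.2615 ≈ 1.7580.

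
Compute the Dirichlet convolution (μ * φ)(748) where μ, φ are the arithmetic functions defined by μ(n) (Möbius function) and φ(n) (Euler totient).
(μ * φ)(748) = 135

Divisors of 748: [1, 2, 4, 11, 17, 22, 34, 44, 68, 187, 374, 748]. For each d | 748:
  d = 1: μ(1) · φ(748/1) = 1 · 320 = 320
  d = 2: μ(2) · φ(748/2) = -1 · 160 = -160
  d = 4: μ(4) · φ(748/4) = 0 · 160 = 0
  d = 11: μ(11) · φ(748/11) = -1 · 32 = -32
  d = 17: μ(17) · φ(748/17) = -1 · 20 = -20
  d = 22: μ(22) · φ(748/22) = 1 · 16 = 16
  d = 34: μ(34) · φ(748/34) = 1 · 10 = 10
  d = 44: μ(44) · φ(748/44) = 0 · 16 = 0
  d = 68: μ(68) · φ(748/68) = 0 · 10 = 0
  d = 187: μ(187) · φ(748/187) = 1 · 2 = 2
  d = 374: μ(374) · φ(748/374) = -1 · 1 = -1
  d = 748: μ(748) · φ(748/748) = 0 · 1 = 0
Summing: (μ * φ)(748) = 320 + -160 + 0 + -32 + -20 + 16 + 10 + 0 + 0 + 2 + -1 + 0 = 135.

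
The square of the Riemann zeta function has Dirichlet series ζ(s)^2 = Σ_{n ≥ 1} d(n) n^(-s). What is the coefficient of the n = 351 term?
d(351) = 8

ζ(s)^2 = (Σ 1/m^s)(Σ 1/k^s). The coefficient of 1/n^s in the product is the number of ordered pairs (m, k) with mk = n, which equals d(n). For n = 351, divisors are [1, 3, 9, 13, 27, 39, 117, 351], so d(351) = 8.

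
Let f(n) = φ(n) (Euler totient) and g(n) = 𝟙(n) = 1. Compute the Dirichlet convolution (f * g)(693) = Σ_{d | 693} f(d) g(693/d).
(φ * 𝟙)(693) = 693

Divisors of 693: [1, 3, 7, 9, 11, 21, 33, 63, 77, 99, 231, 693]. For each d | 693:
  d = 1: φ(1) · 𝟙(693/1) = 1 · 1 = 1
  d = 3: φ(3) · 𝟙(693/3) = 2 · 1 = 2
  d = 7: φ(7) · 𝟙(693/7) = 6 · 1 = 6
  d = 9: φ(9) · 𝟙(693/9) = 6 · 1 = 6
  d = 11: φ(11) · 𝟙(693/11) = 10 · 1 = 10
  d = 21: φ(21) · 𝟙(693/21) = 12 · 1 = 12
  d = 33: φ(33) · 𝟙(693/33) = 20 · 1 = 20
  d = 63: φ(63) · 𝟙(693/63) = 36 · 1 = 36
  d = 77: φ(77) · 𝟙(693/77) = 60 · 1 = 60
  d = 99: φ(99) · 𝟙(693/99) = 60 · 1 = 60
  d = 231: φ(231) · 𝟙(693/231) = 120 · 1 = 120
  d = 693: φ(693) · 𝟙(693/693) = 360 · 1 = 360
Summing: (φ * 𝟙)(693) = 1 + 2 + 6 + 6 + 10 + 12 + 20 + 36 + 60 + 60 + 120 + 360 = 693.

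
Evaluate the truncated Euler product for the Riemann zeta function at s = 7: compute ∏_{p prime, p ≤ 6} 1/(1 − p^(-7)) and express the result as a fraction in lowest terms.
∏ = 2733750000/2711117641

The primes p ≤ 6 are [2, 3, 5]. For each prime, (1 − 1/p^7)^(-1) = p^7 / (p^7 − 1). The product is (1 − 1/2^7)^(-1), (1 − 1/3^7)^(-1), (1 − 1/5^7)^(-1) = ∏ p^7 / (p^7 − 1) = 2733750000/2711117641.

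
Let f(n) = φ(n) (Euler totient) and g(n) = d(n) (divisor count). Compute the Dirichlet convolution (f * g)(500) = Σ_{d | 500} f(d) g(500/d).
(φ * d)(500) = 1092

Divisors of 500: [1, 2, 4, 5, 10, 20, 25, 50, 100, 125, 250, 500]. For each d | 500:
  d = 1: φ(1) · d(500/1) = 1 · 12 = 12
  d = 2: φ(2) · d(500/2) = 1 · 8 = 8
  d = 4: φ(4) · d(500/4) = 2 · 4 = 8
  d = 5: φ(5) · d(500/5) = 4 · 9 = 36
  d = 10: φ(10) · d(500/10) = 4 · 6 = 24
  d = 20: φ(20) · d(500/20) = 8 · 3 = 24
  d = 25: φ(25) · d(500/25) = 20 · 6 = 120
  d = 50: φ(50) · d(500/50) = 20 · 4 = 80
  d = 100: φ(100) · d(500/100) = 40 · 2 = 80
  d = 125: φ(125) · d(500/125) = 100 · 3 = 300
  d = 250: φ(250) · d(500/250) = 100 · 2 = 200
  d = 500: φ(500) · d(500/500) = 200 · 1 = 200
Summing: (φ * d)(500) = 12 + 8 + 8 + 36 + 24 + 24 + 120 + 80 + 80 + 300 + 200 + 200 = 1092.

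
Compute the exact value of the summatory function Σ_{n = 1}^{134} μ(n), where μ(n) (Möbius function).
Σ_{n ≤ 134} μ(n) = -1

Compute μ(n) for each 1 ≤ n ≤ 134: μ(1) = 1, μ(2) = -1, μ(3) = -1, μ(4) = 0, μ(5) = -1, μ(6) = 1, μ(7) = -1, μ(8) = 0, μ(9) = 0, μ(10) = 1, μ(11) = -1, μ(12) = 0, μ(13) = -1, μ(14) = 1, μ(15) = 1, μ(16) = 0, μ(17) = -1, μ(18) = 0, μ(19) = -1, μ(20) = 0, μ(21) = 1, μ(22) = 1, μ(23) = -1, μ(24) = 0, μ(25) = 0, μ(26) = 1, μ(27) = 0, μ(28) = 0, μ(29) = -1, μ(30) = -1, μ(31) = -1, μ(32) = 0, μ(33) = 1, μ(34) = 1, μ(35) = 1, μ(36) = 0, μ(37) = -1, μ(38) = 1, μ(39) = 1, μ(40) = 0, μ(41) = -1, μ(42) = -1, μ(43) = -1, μ(44) = 0, μ(45) = 0, μ(46) = 1, μ(47) = -1, μ(48) = 0, μ(49) = 0, μ(50) = 0, μ(51) = 1, μ(52) = 0, μ(53) = -1, μ(54) = 0, μ(55) = 1, μ(56) = 0, μ(57) = 1, μ(58) = 1, μ(59) = -1, μ(60) = 0, μ(61) = -1, μ(62) = 1, μ(63) = 0, μ(64) = 0, μ(65) = 1, μ(66) = -1, μ(67) = -1, μ(68) = 0, μ(69) = 1, μ(70) = -1, μ(71) = -1, μ(72) = 0, μ(73) = -1, μ(74) = 1, μ(75) = 0, μ(76) = 0, μ(77) = 1, μ(78) = -1, μ(79) = -1, μ(80) = 0, μ(81) = 0, μ(82) = 1, μ(83) = -1, μ(84) = 0, μ(85) = 1, μ(86) = 1, μ(87) = 1, μ(88) = 0, μ(89) = -1, μ(90) = 0, μ(91) = 1, μ(92) = 0, μ(93) = 1, μ(94) = 1, μ(95) = 1, μ(96) = 0, μ(97) = -1, μ(98) = 0, μ(99) = 0, μ(100) = 0, μ(101) = -1, μ(102) = -1, μ(103) = -1, μ(104) = 0, μ(105) = -1, μ(106) = 1, μ(107) = -1, μ(108) = 0, μ(109) = -1, μ(110) = -1, μ(111) = 1, μ(112) = 0, μ(113) = -1, μ(114) = -1, μ(115) = 1, μ(116) = 0, μ(117) = 0, μ(118) = 1, μ(119) = 1, μ(120) = 0, μ(121) = 0, μ(122) = 1, μ(123) = 1, μ(124) = 0, μ(125) = 0, μ(126) = 0, μ(127) = -1, μ(128) = 0, μ(129) = 1, μ(130) = -1, μ(131) = -1, μ(132) = 0, μ(133) = 1, μ(134) = 1. Summing all 134 values: -1. (Mertens function M(x) = Σ_{n ≤ x} μ(n); on average M(x) should be small (PNT ⟺ M(x) = o(x)).)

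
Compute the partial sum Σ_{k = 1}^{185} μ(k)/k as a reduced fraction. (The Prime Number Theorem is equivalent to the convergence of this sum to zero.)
Σ μ(k)/k = -4481120979852480116694118773007716790549280440823659912246175579060127/899557715467591630453369012945614634379252921727391775909918599930435715

Values of μ(k) for 1 ≤ k ≤ 185: μ(1) = 1, μ(2) = -1, μ(3) = -1, μ(5) = -1, μ(6) = 1, μ(7) = -1, μ(10) = 1, μ(11) = -1, μ(13) = -1, μ(14) = 1, μ(15) = 1, μ(17) = -1, μ(19) = -1, μ(21) = 1, μ(22) = 1, μ(23) = -1, μ(26) = 1, μ(29) = -1, μ(30) = -1, μ(31) = -1, μ(33) = 1, μ(34) = 1, μ(35) = 1, μ(37) = -1, μ(38) = 1, μ(39) = 1, μ(41) = -1, μ(42) = -1, μ(43) = -1, μ(46) = 1, μ(47) = -1, μ(51) = 1, μ(53) = -1, μ(55) = 1, μ(57) = 1, μ(58) = 1, μ(59) = -1, μ(61) = -1, μ(62) = 1, μ(65) = 1, μ(66) = -1, μ(67) = -1, μ(69) = 1, μ(70) = -1, μ(71) = -1, μ(73) = -1, μ(74) = 1, μ(77) = 1, μ(78) = -1, μ(79) = -1, μ(82) = 1, μ(83) = -1, μ(85) = 1, μ(86) = 1, μ(87) = 1, μ(89) = -1, μ(91) = 1, μ(93) = 1, μ(94) = 1, μ(95) = 1, μ(97) = -1, μ(101) = -1, μ(102) = -1, μ(103) = -1, μ(105) = -1, μ(106) = 1, μ(107) = -1, μ(109) = -1, μ(110) = -1, μ(111) = 1, μ(113) = -1, μ(114) = -1, μ(115) = 1, μ(118) = 1, μ(119) = 1, μ(122) = 1, μ(123) = 1, μ(127) = -1, μ(129) = 1, μ(130) = -1, μ(131) = -1, μ(133) = 1, μ(134) = 1, μ(137) = -1, μ(138) = -1, μ(139) = -1, μ(141) = 1, μ(142) = 1, μ(143) = 1, μ(145) = 1, μ(146) = 1, μ(149) = -1, μ(151) = -1, μ(154) = -1, μ(155) = 1, μ(157) = -1, μ(158) = 1, μ(159) = 1, μ(161) = 1, μ(163) = -1, μ(165) = -1, μ(166) = 1, μ(167) = -1, μ(170) = -1, μ(173) = -1, μ(174) = -1, μ(177) = 1, μ(178) = 1, μ(179) = -1, μ(181) = -1, μ(182) = -1, μ(183) = 1, μ(185) = 1, with μ = 0 on non-squarefree integers. Summing μ(k)/k for k where μ(k) ≠ 0 gives -4481120979852480116694118773007716790549280440823659912246175579060127/899557715467591630453369012945614634379252921727391775909918599930435715 ≈ -0.0050. (PNT ⟺ this sum → 0 as n → ∞.)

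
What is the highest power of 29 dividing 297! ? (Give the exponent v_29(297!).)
v_29(297!) = 10

Legendre's formula: v_p(n!) = Σ_{k ≥ 1} ⌊n / p^k⌋. For p = 29, n = 297, the terms are:
  ⌊297/29^1⌋ = ⌊297/29⌋ = 10
(the next term ⌊297/29^2⌋ = 0, terminating the sum). Summing: v_29(297!) = 10 = 10.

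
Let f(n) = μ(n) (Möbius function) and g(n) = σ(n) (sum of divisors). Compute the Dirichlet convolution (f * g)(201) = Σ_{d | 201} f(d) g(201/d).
(μ * σ)(201) = 201

Divisors of 201: [1, 3, 67, 201]. For each d | 201:
  d = 1: μ(1) · σ(201/1) = 1 · 272 = 272
  d = 3: μ(3) · σ(201/3) = -1 · 68 = -68
  d = 67: μ(67) · σ(201/67) = -1 · 4 = -4
  d = 201: μ(201) · σ(201/201) = 1 · 1 = 1
Summing: (μ * σ)(201) = 272 + -68 + -4 + 1 = 201.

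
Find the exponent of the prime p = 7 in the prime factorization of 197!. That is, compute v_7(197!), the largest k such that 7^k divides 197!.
v_7(197!) = 32

Legendre's formula: v_p(n!) = Σ_{k ≥ 1} ⌊n / p^k⌋. For p = 7, n = 197, the terms are:
  ⌊197/7^1⌋ = ⌊197/7⌋ = 28
  ⌊197/7^2⌋ = ⌊197/49⌋ = 4
(the next term ⌊197/7^3⌋ = 0, terminating the sum). Summing: v_7(197!) = 28 + 4 = 32.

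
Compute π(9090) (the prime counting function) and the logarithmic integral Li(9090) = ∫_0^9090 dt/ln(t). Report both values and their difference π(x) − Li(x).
π(9090) = 1127;  Li(9090) ≈ 1146.83;  π(x) − Li(x) ≈ -19.83.

Direct count of primes ≤ 9090 gives π(9090) = 1127. Numerical evaluation of the logarithmic integral gives Li(9090) ≈ 1146.83. The difference π(x) − Li(x) ≈ -19.83 is typically negative for small/moderate x (Li(x) overestimates), though Littlewood's theorem shows this sign changes infinitely often.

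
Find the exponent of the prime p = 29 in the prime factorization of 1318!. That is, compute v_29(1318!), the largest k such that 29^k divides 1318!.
v_29(1318!) = 46

Legendre's formula: v_p(n!) = Σ_{k ≥ 1} ⌊n / p^k⌋. For p = 29, n = 1318, the terms are:
  ⌊1318/29^1⌋ = ⌊1318/29⌋ = 45
  ⌊1318/29^2⌋ = ⌊1318/841⌋ = 1
(the next term ⌊1318/29^3⌋ = 0, terminating the sum). Summing: v_29(1318!) = 45 + 1 = 46.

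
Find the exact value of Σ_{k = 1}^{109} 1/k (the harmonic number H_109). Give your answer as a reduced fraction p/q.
H_109 = 8921300974621008344560891131674592385138744074343/1691837260754386654006214227002266112914383247040

Direct summation: H_109 = 1 + 1/2 + ... + 1/109. The least common denominator is lcm(1, ..., 109) = 8459186303771933270031071135011330564571916235200; over this denominator the numerator is 8459186303771933270031071135011330564571916235200 + 4229593151885966635015535567505665282285958117600 + 2819728767923977756677023711670443521523972078400 + 2114796575942983317507767783752832641142979058800 + 1691837260754386654006214227002266112914383247040 + 1409864383961988878338511855835221760761986039200 + 1208455186253133324290153019287332937795988033600 + 1057398287971491658753883891876416320571489529400 + 939909589307992585559007903890147840507990692800 + 845918630377193327003107113501133056457191623520 + 769016936706539388184642830455575505870174203200 + 704932191980994439169255927917610880380993019600 + 650706638751687174617774702693179274197839710400 + 604227593126566662145076509643666468897994016800 + 563945753584795551335404742334088704304794415680 + 528699143985745829376941945938208160285744764700 + 497599194339525486472415949118313562621877425600 + 469954794653996292779503951945073920253995346400 + 445220331777470172106898480790070029714311380800 + 422959315188596663501553556750566528228595811760 + 402818395417711108096717673095777645931996011200 + 384508468353269694092321415227787752935087101600 + 367790708859649272610046571087449154981387662400 + 352466095990497219584627963958805440190496509800 + 338367452150877330801242845400453222582876649408 + 325353319375843587308887351346589637098919855200 + 313303196435997528519669301296715946835996897600 + 302113796563283331072538254821833234448997008400 + 291696079440411492070036935690045881536962628800 + 281972876792397775667702371167044352152397207840 + 272876977541030105484873262419720340792642459200 + 264349571992872914688470972969104080142872382350 + 256338978902179796061547610151858501956724734400 + 248799597169762743236207974559156781310938712800 + 241691037250626664858030603857466587559197606720 + 234977397326998146389751975972536960126997673200 + 228626656858700899190028949594900826069511249600 + 222610165888735086053449240395035014857155690400 + 216902212917229058205924900897726424732613236800 + 211479657594298331750776778375283264114297905880 + 206321617165169104147099295975886111331022347200 + 201409197708855554048358836547888822965998005600 + 196725262878417052791420258953751873594695726400 + 192254234176634847046160707613893876467543550800 + 187981917861598517111801580778029568101598138560 + 183895354429824636305023285543724577490693831200 + 179982687314296452553852577340666607756849281600 + 176233047995248609792313981979402720095248254900 + 172636455179019046327164717041047562542284004800 + 169183726075438665400621422700226611291438324704 + 165866398113175162157471983039437854207292475200 + 162676659687921793654443675673294818549459927600 + 159607288750413835283605115754930765369281438400 + 156651598217998764259834650648357973417998448800 + 153803387341307877636928566091115101174034840640 + 151056898281641665536269127410916617224498504200 + 148406777259156724035632826930023343238103793600 + 145848039720205746035018467845022940768481314400 + 143376039046981919831035103983242890924947732800 + 140986438396198887833851185583522176076198603920 + 138675185307736610984115920246087386304457643200 + 136438488770515052742436631209860170396321229600 + 134272798472570369365572557698592548643998670400 + 132174785996436457344235486484552040071436191175 + 130141327750337434923554940538635854839567942080 + 128169489451089898030773805075929250978362367200 + 126256511996596018955687628880766127829431585600 + 124399798584881371618103987279578390655469356400 + 122596902953216424203348857029149718327129220800 + 120845518625313332429015301928733293779598803360 + 119143469067210327746916494859314514993970651200 + 117488698663499073194875987986268480063498836600 + 115879264435231962603165358013853843350300222400 + 114313328429350449595014474797450413034755624800 + 112789150716959110267080948466817740860958883136 + 111305082944367543026724620197517507428577845200 + 109859562386648484026377547207939357981453457600 + 108451106458614529102962450448863212366306618400 + 107078307642682699620646470063434564108505268800 + 105739828797149165875388389187641632057148952940 + 104434398811999176173223100432238648945332299200 + 103160808582584552073549647987943055665511173600 + 101917907274360641807603266686883500777974894400 + 100704598854427777024179418273944411482999002800 + 99519838867905097294483189823662712524375485120 + 98362631439208526395710129476875936797347863200 + 97232026480137164023345645230015293845654209600 + 96127117088317423523080353806946938233771775400 + 95047037121032958090236754325970006343504676800 + 93990958930799258555900790389014784050799069280 + 92958091250241024945396386099025610599691387200 + 91947677214912318152511642771862288745346915600 + 90958992513676701828291087473240113597547486400 + 89991343657148226276926288670333303878424640800 + 89044066355494034421379696158014005942862276160 + 88116523997624304896156990989701360047624127450 + 87208106224452920309598671494962170768782641600 + 86318227589509523163582358520523781271142002400 + 85446326300726598687182536717286167318908244800 + 84591863037719332700310711350113305645719162352 + 83754319839326071980505654802092381827444715200 + 82933199056587581078735991519718927103646237600 + 82128022366717798738165739174867287034678798400 + 81338329843960896827221837836647409274729963800 + 80563679083542221619343534619155529186399202240 + 79803644375206917641802557877465382684640719200 + 79057815923102180093748328364591874435251553600 + 78325799108999382129917325324178986708999224400 + 77607213796072782293863037935883766647448772800 = 44606504873105041722804455658372961925693720371715, so H_109 = 44606504873105041722804455658372961925693720371715/8459186303771933270031071135011330564571916235200; reducing by gcd(44606504873105041722804455658372961925693720371715, 8459186303771933270031071135011330564571916235200) = 5 gives 8921300974621008344560891131674592385138744074343/1691837260754386654006214227002266112914383247040 ≈ 5.27314. (The PNT-adjacent estimate ln(109) + γ ≈ 5.26856 matches within O(1/n).)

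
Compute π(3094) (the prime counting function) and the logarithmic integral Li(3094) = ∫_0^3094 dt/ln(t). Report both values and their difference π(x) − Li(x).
π(3094) = 442;  Li(3094) ≈ 454.48;  π(x) − Li(x) ≈ -12.48.

Direct count of primes ≤ 3094 gives π(3094) = 442. Numerical evaluation of the logarithmic integral gives Li(3094) ≈ 454.48. The difference π(x) − Li(x) ≈ -12.48 is typically negative for small/moderate x (Li(x) overestimates), though Littlewood's theorem shows this sign changes infinitely often.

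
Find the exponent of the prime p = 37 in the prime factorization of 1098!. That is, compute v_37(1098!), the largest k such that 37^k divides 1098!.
v_37(1098!) = 29

Legendre's formula: v_p(n!) = Σ_{k ≥ 1} ⌊n / p^k⌋. For p = 37, n = 1098, the terms are:
  ⌊1098/37^1⌋ = ⌊1098/37⌋ = 29
(the next term ⌊1098/37^2⌋ = 0, terminating the sum). Summing: v_37(1098!) = 29 = 29.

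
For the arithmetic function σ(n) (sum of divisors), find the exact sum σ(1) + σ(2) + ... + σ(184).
Σ_{n ≤ 184} σ(n) = 27946

Compute σ(n) for each 1 ≤ n ≤ 184: σ(1) = 1, σ(2) = 3, σ(3) = 4, σ(4) = 7, σ(5) = 6, σ(6) = 12, σ(7) = 8, σ(8) = 15, σ(9) = 13, σ(10) = 18, σ(11) = 12, σ(12) = 28, σ(13) = 14, σ(14) = 24, σ(15) = 24, σ(16) = 31, σ(17) = 18, σ(18) = 39, σ(19) = 20, σ(20) = 42, σ(21) = 32, σ(22) = 36, σ(23) = 24, σ(24) = 60, σ(25) = 31, σ(26) = 42, σ(27) = 40, σ(28) = 56, σ(29) = 30, σ(30) = 72, σ(31) = 32, σ(32) = 63, σ(33) = 48, σ(34) = 54, σ(35) = 48, σ(36) = 91, σ(37) = 38, σ(38) = 60, σ(39) = 56, σ(40) = 90, σ(41) = 42, σ(42) = 96, σ(43) = 44, σ(44) = 84, σ(45) = 78, σ(46) = 72, σ(47) = 48, σ(48) = 124, σ(49) = 57, σ(50) = 93, σ(51) = 72, σ(52) = 98, σ(53) = 54, σ(54) = 120, σ(55) = 72, σ(56) = 120, σ(57) = 80, σ(58) = 90, σ(59) = 60, σ(60) = 168, σ(61) = 62, σ(62) = 96, σ(63) = 104, σ(64) = 127, σ(65) = 84, σ(66) = 144, σ(67) = 68, σ(68) = 126, σ(69) = 96, σ(70) = 144, σ(71) = 72, σ(72) = 195, σ(73) = 74, σ(74) = 114, σ(75) = 124, σ(76) = 140, σ(77) = 96, σ(78) = 168, σ(79) = 80, σ(80) = 186, σ(81) = 121, σ(82) = 126, σ(83) = 84, σ(84) = 224, σ(85) = 108, σ(86) = 132, σ(87) = 120, σ(88) = 180, σ(89) = 90, σ(90) = 234, σ(91) = 112, σ(92) = 168, σ(93) = 128, σ(94) = 144, σ(95) = 120, σ(96) = 252, σ(97) = 98, σ(98) = 171, σ(99) = 156, σ(100) = 217, σ(101) = 102, σ(102) = 216, σ(103) = 104, σ(104) = 210, σ(105) = 192, σ(106) = 162, σ(107) = 108, σ(108) = 280, σ(109) = 110, σ(110) = 216, σ(111) = 152, σ(112) = 248, σ(113) = 114, σ(114) = 240, σ(115) = 144, σ(116) = 210, σ(117) = 182, σ(118) = 180, σ(119) = 144, σ(120) = 360, σ(121) = 133, σ(122) = 186, σ(123) = 168, σ(124) = 224, σ(125) = 156, σ(126) = 312, σ(127) = 128, σ(128) = 255, σ(129) = 176, σ(130) = 252, σ(131) = 132, σ(132) = 336, σ(133) = 160, σ(134) = 204, σ(135) = 240, σ(136) = 270, σ(137) = 138, σ(138) = 288, σ(139) = 140, σ(140) = 336, σ(141) = 192, σ(142) = 216, σ(143) = 168, σ(144) = 403, σ(145) = 180, σ(146) = 222, σ(147) = 228, σ(148) = 266, σ(149) = 150, σ(150) = 372, σ(151) = 152, σ(152) = 300, σ(153) = 234, σ(154) = 288, σ(155) = 192, σ(156) = 392, σ(157) = 158, σ(158) = 240, σ(159) = 216, σ(160) = 378, σ(161) = 192, σ(162) = 363, σ(163) = 164, σ(164) = 294, σ(165) = 288, σ(166) = 252, σ(167) = 168, σ(168) = 480, σ(169) = 183, σ(170) = 324, σ(171) = 260, σ(172) = 308, σ(173) = 174, σ(174) = 360, σ(175) = 248, σ(176) = 372, σ(177) = 240, σ(178) = 270, σ(179) = 180, σ(180) = 546, σ(181) = 182, σ(182) = 336, σ(183) = 248, σ(184) = 360. Summing all 184 values: 27946. (Average order: Σ_{n ≤ x} σ(n) ~ (π²/12) x². For x = 184, (π²/12)·184² ≈ 27845.44.)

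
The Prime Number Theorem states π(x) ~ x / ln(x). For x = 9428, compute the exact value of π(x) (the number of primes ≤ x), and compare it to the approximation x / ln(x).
π(9428) = 1166;  x/ln(x) ≈ 1030.22;  relative error ≈ 11.64%.

Directly count primes up to 9428: π(9428) = 1166. The PNT approximation gives 9428/ln(9428) ≈ 9428/9.15144 ≈ 1030.22. Relative error (π(x) − x/ln(x)) / π(x) ≈ 11.64%; the approximation is known to undercount slightly (Li(x) is a better estimate).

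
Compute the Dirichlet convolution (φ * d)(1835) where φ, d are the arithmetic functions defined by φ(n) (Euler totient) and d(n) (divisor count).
(φ * d)(1835) = 2208

Divisors of 1835: [1, 5, 367, 1835]. For each d | 1835:
  d = 1: φ(1) · d(1835/1) = 1 · 4 = 4
  d = 5: φ(5) · d(1835/5) = 4 · 2 = 8
  d = 367: φ(367) · d(1835/367) = 366 · 2 = 732
  d = 1835: φ(1835) · d(1835/1835) = 1464 · 1 = 1464
Summing: (φ * d)(1835) = 4 + 8 + 732 + 1464 = 2208.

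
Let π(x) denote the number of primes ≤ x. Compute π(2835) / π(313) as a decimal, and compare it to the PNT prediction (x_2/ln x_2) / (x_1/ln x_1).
π(2835)/π(313) = 411/65 ≈ 6.3231;  PNT prediction ≈ 6.5469.

π(313) = 65 and π(2835) = 411, so π(2835)/π(313) ≈ 6.3231. The PNT-predicted ratio is (2835/ln(2835)) / (313/ln(313)) ≈ 6.5469. The two agree to within a few percent, as expected.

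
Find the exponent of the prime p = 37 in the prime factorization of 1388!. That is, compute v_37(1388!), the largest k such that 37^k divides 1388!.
v_37(1388!) = 38

Legendre's formula: v_p(n!) = Σ_{k ≥ 1} ⌊n / p^k⌋. For p = 37, n = 1388, the terms are:
  ⌊1388/37^1⌋ = ⌊1388/37⌋ = 37
  ⌊1388/37^2⌋ = ⌊1388/1369⌋ = 1
(the next term ⌊1388/37^3⌋ = 0, terminating the sum). Summing: v_37(1388!) = 37 + 1 = 38.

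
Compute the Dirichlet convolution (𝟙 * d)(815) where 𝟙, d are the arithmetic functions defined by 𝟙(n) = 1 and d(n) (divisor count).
(𝟙 * d)(815) = 9

Divisors of 815: [1, 5, 163, 815]. For each d | 815:
  d = 1: 𝟙(1) · d(815/1) = 1 · 4 = 4
  d = 5: 𝟙(5) · d(815/5) = 1 · 2 = 2
  d = 163: 𝟙(163) · d(815/163) = 1 · 2 = 2
  d = 815: 𝟙(815) · d(815/815) = 1 · 1 = 1
Summing: (𝟙 * d)(815) = 4 + 2 + 2 + 1 = 9.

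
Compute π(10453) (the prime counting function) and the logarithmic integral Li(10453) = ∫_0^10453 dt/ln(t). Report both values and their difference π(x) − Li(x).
π(10453) = 1278;  Li(10453) ≈ 1295.20;  π(x) − Li(x) ≈ -17.20.

Direct count of primes ≤ 10453 gives π(10453) = 1278. Numerical evaluation of the logarithmic integral gives Li(10453) ≈ 1295.20. The difference π(x) − Li(x) ≈ -17.20 is typically negative for small/moderate x (Li(x) overestimates), though Littlewood's theorem shows this sign changes infinitely often.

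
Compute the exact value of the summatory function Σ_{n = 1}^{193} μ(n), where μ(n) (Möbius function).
Σ_{n ≤ 193} μ(n) = -6

Compute μ(n) for each 1 ≤ n ≤ 193: μ(1) = 1, μ(2) = -1, μ(3) = -1, μ(4) = 0, μ(5) = -1, μ(6) = 1, μ(7) = -1, μ(8) = 0, μ(9) = 0, μ(10) = 1, μ(11) = -1, μ(12) = 0, μ(13) = -1, μ(14) = 1, μ(15) = 1, μ(16) = 0, μ(17) = -1, μ(18) = 0, μ(19) = -1, μ(20) = 0, μ(21) = 1, μ(22) = 1, μ(23) = -1, μ(24) = 0, μ(25) = 0, μ(26) = 1, μ(27) = 0, μ(28) = 0, μ(29) = -1, μ(30) = -1, μ(31) = -1, μ(32) = 0, μ(33) = 1, μ(34) = 1, μ(35) = 1, μ(36) = 0, μ(37) = -1, μ(38) = 1, μ(39) = 1, μ(40) = 0, μ(41) = -1, μ(42) = -1, μ(43) = -1, μ(44) = 0, μ(45) = 0, μ(46) = 1, μ(47) = -1, μ(48) = 0, μ(49) = 0, μ(50) = 0, μ(51) = 1, μ(52) = 0, μ(53) = -1, μ(54) = 0, μ(55) = 1, μ(56) = 0, μ(57) = 1, μ(58) = 1, μ(59) = -1, μ(60) = 0, μ(61) = -1, μ(62) = 1, μ(63) = 0, μ(64) = 0, μ(65) = 1, μ(66) = -1, μ(67) = -1, μ(68) = 0, μ(69) = 1, μ(70) = -1, μ(71) = -1, μ(72) = 0, μ(73) = -1, μ(74) = 1, μ(75) = 0, μ(76) = 0, μ(77) = 1, μ(78) = -1, μ(79) = -1, μ(80) = 0, μ(81) = 0, μ(82) = 1, μ(83) = -1, μ(84) = 0, μ(85) = 1, μ(86) = 1, μ(87) = 1, μ(88) = 0, μ(89) = -1, μ(90) = 0, μ(91) = 1, μ(92) = 0, μ(93) = 1, μ(94) = 1, μ(95) = 1, μ(96) = 0, μ(97) = -1, μ(98) = 0, μ(99) = 0, μ(100) = 0, μ(101) = -1, μ(102) = -1, μ(103) = -1, μ(104) = 0, μ(105) = -1, μ(106) = 1, μ(107) = -1, μ(108) = 0, μ(109) = -1, μ(110) = -1, μ(111) = 1, μ(112) = 0, μ(113) = -1, μ(114) = -1, μ(115) = 1, μ(116) = 0, μ(117) = 0, μ(118) = 1, μ(119) = 1, μ(120) = 0, μ(121) = 0, μ(122) = 1, μ(123) = 1, μ(124) = 0, μ(125) = 0, μ(126) = 0, μ(127) = -1, μ(128) = 0, μ(129) = 1, μ(130) = -1, μ(131) = -1, μ(132) = 0, μ(133) = 1, μ(134) = 1, μ(135) = 0, μ(136) = 0, μ(137) = -1, μ(138) = -1, μ(139) = -1, μ(140) = 0, μ(141) = 1, μ(142) = 1, μ(143) = 1, μ(144) = 0, μ(145) = 1, μ(146) = 1, μ(147) = 0, μ(148) = 0, μ(149) = -1, μ(150) = 0, μ(151) = -1, μ(152) = 0, μ(153) = 0, μ(154) = -1, μ(155) = 1, μ(156) = 0, μ(157) = -1, μ(158) = 1, μ(159) = 1, μ(160) = 0, μ(161) = 1, μ(162) = 0, μ(163) = -1, μ(164) = 0, μ(165) = -1, μ(166) = 1, μ(167) = -1, μ(168) = 0, μ(169) = 0, μ(170) = -1, μ(171) = 0, μ(172) = 0, μ(173) = -1, μ(174) = -1, μ(175) = 0, μ(176) = 0, μ(177) = 1, μ(178) = 1, μ(179) = -1, μ(180) = 0, μ(181) = -1, μ(182) = -1, μ(183) = 1, μ(184) = 0, μ(185) = 1, μ(186) = -1, μ(187) = 1, μ(188) = 0, μ(189) = 0, μ(190) = -1, μ(191) = -1, μ(192) = 0, μ(193) = -1. Summing all 193 values: -6. (Mertens function M(x) = Σ_{n ≤ x} μ(n); on average M(x) should be small (PNT ⟺ M(x) = o(x)).)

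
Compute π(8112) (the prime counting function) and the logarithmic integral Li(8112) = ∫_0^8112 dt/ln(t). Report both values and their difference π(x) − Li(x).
π(8112) = 1020;  Li(8112) ≈ 1038.87;  π(x) − Li(x) ≈ -18.87.

Direct count of primes ≤ 8112 gives π(8112) = 1020. Numerical evaluation of the logarithmic integral gives Li(8112) ≈ 1038.87. The difference π(x) − Li(x) ≈ -18.87 is typically negative for small/moderate x (Li(x) overestimates), though Littlewood's theorem shows this sign changes infinitely often.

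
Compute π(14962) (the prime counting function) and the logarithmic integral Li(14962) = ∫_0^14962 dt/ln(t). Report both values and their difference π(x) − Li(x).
π(14962) = 1752;  Li(14962) ≈ 1772.67;  π(x) − Li(x) ≈ -20.67.

Direct count of primes ≤ 14962 gives π(14962) = 1752. Numerical evaluation of the logarithmic integral gives Li(14962) ≈ 1772.67. The difference π(x) − Li(x) ≈ -20.67 is typically negative for small/moderate x (Li(x) overestimates), though Littlewood's theorem shows this sign changes infinitely often.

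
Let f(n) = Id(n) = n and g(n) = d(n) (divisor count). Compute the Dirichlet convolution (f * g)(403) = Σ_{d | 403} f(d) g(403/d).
(Id * d)(403) = 495

Divisors of 403: [1, 13, 31, 403]. For each d | 403:
  d = 1: Id(1) · d(403/1) = 1 · 4 = 4
  d = 13: Id(13) · d(403/13) = 13 · 2 = 26
  d = 31: Id(31) · d(403/31) = 31 · 2 = 62
  d = 403: Id(403) · d(403/403) = 403 · 1 = 403
Summing: (Id * d)(403) = 4 + 26 + 62 + 403 = 495.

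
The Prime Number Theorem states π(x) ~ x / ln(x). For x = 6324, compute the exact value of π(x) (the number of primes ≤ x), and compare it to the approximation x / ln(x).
π(6324) = 823;  x/ln(x) ≈ 722.57;  relative error ≈ 12.20%.

Directly count primes up to 6324: π(6324) = 823. The PNT approximation gives 6324/ln(6324) ≈ 6324/8.75211 ≈ 722.57. Relative error (π(x) − x/ln(x)) / π(x) ≈ 12.20%; the approximation is known to undercount slightly (Li(x) is a better estimate).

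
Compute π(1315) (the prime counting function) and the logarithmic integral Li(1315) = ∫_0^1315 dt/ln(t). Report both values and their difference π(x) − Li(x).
π(1315) = 214;  Li(1315) ≈ 222.29;  π(x) − Li(x) ≈ -8.29.

Direct count of primes ≤ 1315 gives π(1315) = 214. Numerical evaluation of the logarithmic integral gives Li(1315) ≈ 222.29. The difference π(x) − Li(x) ≈ -8.29 is typically negative for small/moderate x (Li(x) overestimates), though Littlewood's theorem shows this sign changes infinitely often.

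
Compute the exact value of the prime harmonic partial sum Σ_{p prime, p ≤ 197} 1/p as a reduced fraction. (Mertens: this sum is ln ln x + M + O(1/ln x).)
Σ 1/p = 76196574135067008118914163673288637004399442476398684669741544152346284384175423/39195588149163123383161804554421175259738677336198748467804183290796540382737190

π(197) = 45, so the primes ≤ 197 are [2, 3, 5, 7, 11, 13, 17, 19, 23, 29, 31, 37, 41, 43, 47, 53, 59, 61, 67, 71, 73, 79, 83, 89, 97, 101, 103, 107, 109, 113, 127, 131, 137, 139, 149, 151, 157, 163, 167, 173, 179, 181, 191, 193, 197]. Summing 1/p over these primes: 76196574135067008118914163673288637004399442476398684669741544152346284384175423/39195588149163123383161804554421175259738677336198748467804183290796540382737190 ≈ 1.9440. Mertens estimate ln ln(197) + 0.2615 ≈ 1.9260.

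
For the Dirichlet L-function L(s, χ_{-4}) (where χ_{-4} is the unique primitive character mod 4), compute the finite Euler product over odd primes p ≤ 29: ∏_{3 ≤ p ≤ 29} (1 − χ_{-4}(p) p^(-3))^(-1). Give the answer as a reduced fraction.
∏ = 332738560088645051275/343395528292159193088

The odd primes p ≤ 29 are [3, 5, 7, 11, 13, 17, 19, 23, 29]. For each, χ(p) = 1 if p ≡ 1 mod 4, χ(p) = −1 if p ≡ 3 mod 4. Taking (1 − χ(p)/p^3)^(-1) = p^3/(p^3 − χ(p)): (1 − (-1)/3^3)^(-1) · (1 − (1)/5^3)^(-1) · (1 − (-1)/7^3)^(-1) · (1 − (-1)/11^3)^(-1) · (1 − (1)/13^3)^(-1) · (1 − (1)/17^3)^(-1) · (1 − (-1)/19^3)^(-1) · (1 − (-1)/23^3)^(-1) · (1 − (1)/29^3)^(-1) = 332738560088645051275/343395528292159193088.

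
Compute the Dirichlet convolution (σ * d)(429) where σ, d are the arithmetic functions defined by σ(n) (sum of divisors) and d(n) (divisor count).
(σ * d)(429) = 1344

Divisors of 429: [1, 3, 11, 13, 33, 39, 143, 429]. For each d | 429:
  d = 1: σ(1) · d(429/1) = 1 · 8 = 8
  d = 3: σ(3) · d(429/3) = 4 · 4 = 16
  d = 11: σ(11) · d(429/11) = 12 · 4 = 48
  d = 13: σ(13) · d(429/13) = 14 · 4 = 56
  d = 33: σ(33) · d(429/33) = 48 · 2 = 96
  d = 39: σ(39) · d(429/39) = 56 · 2 = 112
  d = 143: σ(143) · d(429/143) = 168 · 2 = 336
  d = 429: σ(429) · d(429/429) = 672 · 1 = 672
Summing: (σ * d)(429) = 8 + 16 + 48 + 56 + 96 + 112 + 336 + 672 = 1344.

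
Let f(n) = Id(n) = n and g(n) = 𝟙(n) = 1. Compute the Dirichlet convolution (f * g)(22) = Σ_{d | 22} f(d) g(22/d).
(Id * 𝟙)(22) = 36

Divisors of 22: [1, 2, 11, 22]. For each d | 22:
  d = 1: Id(1) · 𝟙(22/1) = 1 · 1 = 1
  d = 2: Id(2) · 𝟙(22/2) = 2 · 1 = 2
  d = 11: Id(11) · 𝟙(22/11) = 11 · 1 = 11
  d = 22: Id(22) · 𝟙(22/22) = 22 · 1 = 22
Summing: (Id * 𝟙)(22) = 1 + 2 + 11 + 22 = 36.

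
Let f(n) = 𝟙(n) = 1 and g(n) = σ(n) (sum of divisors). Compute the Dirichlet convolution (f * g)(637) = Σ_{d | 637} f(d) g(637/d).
(𝟙 * σ)(637) = 990

Divisors of 637: [1, 7, 13, 49, 91, 637]. For each d | 637:
  d = 1: 𝟙(1) · σ(637/1) = 1 · 798 = 798
  d = 7: 𝟙(7) · σ(637/7) = 1 · 112 = 112
  d = 13: 𝟙(13) · σ(637/13) = 1 · 57 = 57
  d = 49: 𝟙(49) · σ(637/49) = 1 · 14 = 14
  d = 91: 𝟙(91) · σ(637/91) = 1 · 8 = 8
  d = 637: 𝟙(637) · σ(637/637) = 1 · 1 = 1
Summing: (𝟙 * σ)(637) = 798 + 112 + 57 + 14 + 8 + 1 = 990.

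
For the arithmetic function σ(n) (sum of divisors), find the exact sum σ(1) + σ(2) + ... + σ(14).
Σ_{n ≤ 14} σ(n) = 165

Compute σ(n) for each 1 ≤ n ≤ 14: σ(1) = 1, σ(2) = 3, σ(3) = 4, σ(4) = 7, σ(5) = 6, σ(6) = 12, σ(7) = 8, σ(8) = 15, σ(9) = 13, σ(10) = 18, σ(11) = 12, σ(12) = 28, σ(13) = 14, σ(14) = 24. Summing all 14 values: 165. (Average order: Σ_{n ≤ x} σ(n) ~ (π²/12) x². For x = 14, (π²/12)·14² ≈ 161.20.)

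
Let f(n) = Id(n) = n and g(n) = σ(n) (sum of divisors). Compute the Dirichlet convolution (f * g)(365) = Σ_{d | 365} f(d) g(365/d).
(Id * σ)(365) = 1617

Divisors of 365: [1, 5, 73, 365]. For each d | 365:
  d = 1: Id(1) · σ(365/1) = 1 · 444 = 444
  d = 5: Id(5) · σ(365/5) = 5 · 74 = 370
  d = 73: Id(73) · σ(365/73) = 73 · 6 = 438
  d = 365: Id(365) · σ(365/365) = 365 · 1 = 365
Summing: (Id * σ)(365) = 444 + 370 + 438 + 365 = 1617.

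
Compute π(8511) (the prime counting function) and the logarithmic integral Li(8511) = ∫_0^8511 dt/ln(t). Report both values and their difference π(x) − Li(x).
π(8511) = 1060;  Li(8511) ≈ 1083.08;  π(x) − Li(x) ≈ -23.08.

Direct count of primes ≤ 8511 gives π(8511) = 1060. Numerical evaluation of the logarithmic integral gives Li(8511) ≈ 1083.08. The difference π(x) − Li(x) ≈ -23.08 is typically negative for small/moderate x (Li(x) overestimates), though Littlewood's theorem shows this sign changes infinitely often.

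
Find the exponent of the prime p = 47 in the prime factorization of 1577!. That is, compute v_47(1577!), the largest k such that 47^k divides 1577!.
v_47(1577!) = 33

Legendre's formula: v_p(n!) = Σ_{k ≥ 1} ⌊n / p^k⌋. For p = 47, n = 1577, the terms are:
  ⌊1577/47^1⌋ = ⌊1577/47⌋ = 33
(the next term ⌊1577/47^2⌋ = 0, terminating the sum). Summing: v_47(1577!) = 33 = 33.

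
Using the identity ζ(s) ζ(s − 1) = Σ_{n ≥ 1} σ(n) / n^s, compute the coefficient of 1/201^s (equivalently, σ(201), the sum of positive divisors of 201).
σ(201) = 272

In the product (Σ m^0/m^s)(Σ k / k^s) = Σ (Σ_{d | n} d) / n^s, the coefficient of 1/n^s is σ(n) = Σ_{d | n} d. For n = 201, divisors are [1, 3, 67, 201]; summing: σ(201) = 272.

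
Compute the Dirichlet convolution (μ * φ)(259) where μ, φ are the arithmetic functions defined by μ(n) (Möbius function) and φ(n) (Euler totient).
(μ * φ)(259) = 175

Divisors of 259: [1, 7, 37, 259]. For each d | 259:
  d = 1: μ(1) · φ(259/1) = 1 · 216 = 216
  d = 7: μ(7) · φ(259/7) = -1 · 36 = -36
  d = 37: μ(37) · φ(259/37) = -1 · 6 = -6
  d = 259: μ(259) · φ(259/259) = 1 · 1 = 1
Summing: (μ * φ)(259) = 216 + -36 + -6 + 1 = 175.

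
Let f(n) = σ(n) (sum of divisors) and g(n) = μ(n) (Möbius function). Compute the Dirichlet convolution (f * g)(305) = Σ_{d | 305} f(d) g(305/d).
(σ * μ)(305) = 305

Divisors of 305: [1, 5, 61, 305]. For each d | 305:
  d = 1: σ(1) · μ(305/1) = 1 · 1 = 1
  d = 5: σ(5) · μ(305/5) = 6 · -1 = -6
  d = 61: σ(61) · μ(305/61) = 62 · -1 = -62
  d = 305: σ(305) · μ(305/305) = 372 · 1 = 372
Summing: (σ * μ)(305) = 1 + -6 + -62 + 372 = 305.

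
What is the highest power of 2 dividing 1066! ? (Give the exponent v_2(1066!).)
v_2(1066!) = 1062

Legendre's formula: v_p(n!) = Σ_{k ≥ 1} ⌊n / p^k⌋. For p = 2, n = 1066, the terms are:
  ⌊1066/2^1⌋ = ⌊1066/2⌋ = 533
  ⌊1066/2^2⌋ = ⌊1066/4⌋ = 266
  ⌊1066/2^3⌋ = ⌊1066/8⌋ = 133
  ⌊1066/2^4⌋ = ⌊1066/16⌋ = 66
  ⌊1066/2^5⌋ = ⌊1066/32⌋ = 33
  ⌊1066/2^6⌋ = ⌊1066/64⌋ = 16
  ⌊1066/2^7⌋ = ⌊1066/128⌋ = 8
  ⌊1066/2^8⌋ = ⌊1066/256⌋ = 4
  ⌊1066/2^9⌋ = ⌊1066/512⌋ = 2
  ⌊1066/2^10⌋ = ⌊1066/1024⌋ = 1
(the next term ⌊1066/2^11⌋ = 0, terminating the sum). Summing: v_2(1066!) = 533 + 266 + 133 + 66 + 33 + 16 + 8 + 4 + 2 + 1 = 1062.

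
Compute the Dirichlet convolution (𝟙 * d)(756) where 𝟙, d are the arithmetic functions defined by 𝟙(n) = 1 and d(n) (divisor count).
(𝟙 * d)(756) = 180

Divisors of 756: [1, 2, 3, 4, 6, 7, 9, 12, 14, 18, 21, 27, 28, 36, 42, 54, 63, 84, 108, 126, 189, 252, 378, 756]. For each d | 756:
  d = 1: 𝟙(1) · d(756/1) = 1 · 24 = 24
  d = 2: 𝟙(2) · d(756/2) = 1 · 16 = 16
  d = 3: 𝟙(3) · d(756/3) = 1 · 18 = 18
  d = 4: 𝟙(4) · d(756/4) = 1 · 8 = 8
  d = 6: 𝟙(6) · d(756/6) = 1 · 12 = 12
  d = 7: 𝟙(7) · d(756/7) = 1 · 12 = 12
  d = 9: 𝟙(9) · d(756/9) = 1 · 12 = 12
  d = 12: 𝟙(12) · d(756/12) = 1 · 6 = 6
  d = 14: 𝟙(14) · d(756/14) = 1 · 8 = 8
  d = 18: 𝟙(18) · d(756/18) = 1 · 8 = 8
  d = 21: 𝟙(21) · d(756/21) = 1 · 9 = 9
  d = 27: 𝟙(27) · d(756/27) = 1 · 6 = 6
  d = 28: 𝟙(28) · d(756/28) = 1 · 4 = 4
  d = 36: 𝟙(36) · d(756/36) = 1 · 4 = 4
  d = 42: 𝟙(42) · d(756/42) = 1 · 6 = 6
  d = 54: 𝟙(54) · d(756/54) = 1 · 4 = 4
  d = 63: 𝟙(63) · d(756/63) = 1 · 6 = 6
  d = 84: 𝟙(84) · d(756/84) = 1 · 3 = 3
  d = 108: 𝟙(108) · d(756/108) = 1 · 2 = 2
  d = 126: 𝟙(126) · d(756/126) = 1 · 4 = 4
  d = 189: 𝟙(189) · d(756/189) = 1 · 3 = 3
  d = 252: 𝟙(252) · d(756/252) = 1 · 2 = 2
  d = 378: 𝟙(378) · d(756/378) = 1 · 2 = 2
  d = 756: 𝟙(756) · d(756/756) = 1 · 1 = 1
Summing: (𝟙 * d)(756) = 24 + 16 + 18 + 8 + 12 + 12 + 12 + 6 + 8 + 8 + 9 + 6 + 4 + 4 + 6 + 4 + 6 + 3 + 2 + 4 + 3 + 2 + 2 + 1 = 180.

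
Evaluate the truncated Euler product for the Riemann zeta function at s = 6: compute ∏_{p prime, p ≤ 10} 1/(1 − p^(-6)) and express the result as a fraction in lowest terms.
∏ = 5359375/5268016

The primes p ≤ 10 are [2, 3, 5, 7]. For each prime, (1 − 1/p^6)^(-1) = p^6 / (p^6 − 1). The product is (1 − 1/2^6)^(-1), (1 − 1/3^6)^(-1), (1 − 1/5^6)^(-1), (1 − 1/7^6)^(-1) = ∏ p^6 / (p^6 − 1) = 5359375/5268016.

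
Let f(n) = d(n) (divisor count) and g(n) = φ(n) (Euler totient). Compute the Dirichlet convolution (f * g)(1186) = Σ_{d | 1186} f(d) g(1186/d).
(d * φ)(1186) = 1782

Divisors of 1186: [1, 2, 593, 1186]. For each d | 1186:
  d = 1: d(1) · φ(1186/1) = 1 · 592 = 592
  d = 2: d(2) · φ(1186/2) = 2 · 592 = 1184
  d = 593: d(593) · φ(1186/593) = 2 · 1 = 2
  d = 1186: d(1186) · φ(1186/1186) = 4 · 1 = 4
Summing: (d * φ)(1186) = 592 + 1184 + 2 + 4 = 1782.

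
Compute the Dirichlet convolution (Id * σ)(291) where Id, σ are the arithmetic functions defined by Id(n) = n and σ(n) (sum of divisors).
(Id * σ)(291) = 1365

Divisors of 291: [1, 3, 97, 291]. For each d | 291:
  d = 1: Id(1) · σ(291/1) = 1 · 392 = 392
  d = 3: Id(3) · σ(291/3) = 3 · 98 = 294
  d = 97: Id(97) · σ(291/97) = 97 · 4 = 388
  d = 291: Id(291) · σ(291/291) = 291 · 1 = 291
Summing: (Id * σ)(291) = 392 + 294 + 388 + 291 = 1365.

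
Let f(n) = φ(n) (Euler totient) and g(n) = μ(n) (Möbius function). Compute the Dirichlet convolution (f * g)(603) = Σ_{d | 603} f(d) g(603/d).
(φ * μ)(603) = 260

Divisors of 603: [1, 3, 9, 67, 201, 603]. For each d | 603:
  d = 1: φ(1) · μ(603/1) = 1 · 0 = 0
  d = 3: φ(3) · μ(603/3) = 2 · 1 = 2
  d = 9: φ(9) · μ(603/9) = 6 · -1 = -6
  d = 67: φ(67) · μ(603/67) = 66 · 0 = 0
  d = 201: φ(201) · μ(603/201) = 132 · -1 = -132
  d = 603: φ(603) · μ(603/603) = 396 · 1 = 396
Summing: (φ * μ)(603) = 0 + 2 + -6 + 0 + -132 + 396 = 260.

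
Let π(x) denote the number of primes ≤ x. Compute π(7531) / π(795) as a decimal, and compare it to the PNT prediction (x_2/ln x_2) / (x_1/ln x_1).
π(7531)/π(795) = 954/138 ≈ 6.9130;  PNT prediction ≈ 7.0869.

π(795) = 138 and π(7531) = 954, so π(7531)/π(795) ≈ 6.9130. The PNT-predicted ratio is (7531/ln(7531)) / (795/ln(795)) ≈ 7.0869. The two agree to within a few percent, as expected.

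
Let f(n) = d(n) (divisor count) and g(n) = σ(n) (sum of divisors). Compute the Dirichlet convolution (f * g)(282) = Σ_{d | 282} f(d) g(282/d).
(d * σ)(282) = 1500

Divisors of 282: [1, 2, 3, 6, 47, 94, 141, 282]. For each d | 282:
  d = 1: d(1) · σ(282/1) = 1 · 576 = 576
  d = 2: d(2) · σ(282/2) = 2 · 192 = 384
  d = 3: d(3) · σ(282/3) = 2 · 144 = 288
  d = 6: d(6) · σ(282/6) = 4 · 48 = 192
  d = 47: d(47) · σ(282/47) = 2 · 12 = 24
  d = 94: d(94) · σ(282/94) = 4 · 4 = 16
  d = 141: d(141) · σ(282/141) = 4 · 3 = 12
  d = 282: d(282) · σ(282/282) = 8 · 1 = 8
Summing: (d * σ)(282) = 576 + 384 + 288 + 192 + 24 + 16 + 12 + 8 = 1500.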